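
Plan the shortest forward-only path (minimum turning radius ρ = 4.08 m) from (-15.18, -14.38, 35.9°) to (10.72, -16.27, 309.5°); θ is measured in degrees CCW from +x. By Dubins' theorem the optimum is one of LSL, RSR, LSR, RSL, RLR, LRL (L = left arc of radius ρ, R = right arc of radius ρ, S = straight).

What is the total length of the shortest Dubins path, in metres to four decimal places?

26.5460 m

Let ψ = atan2(Δy, Δx) = atan2(-1.89, 25.90) = -4.1736° be the start→goal bearing.
Normalize: d = |goal − start| / ρ = 25.968868/4.08 = 6.364919, α = (θ_start − ψ) mod 360° = 40.0736° = 0.699417 rad, β = (θ_goal − ψ) mod 360° = 313.6736° = 5.474638 rad.
Common terms: sin α = 0.643772, cos α = 0.765218, sin β = -0.723285, cos β = 0.690550, cos(α−β) = 0.062791, d² = 40.512189. Work in radians in the unit-radius frame; every candidate has L = ρ·(t + p + q).
LSL: p² = 2 + d² − 2cos(α−β) + 2d(sin α − sin β) = 59.789015; p = √p² = 7.732336; φ = atan2(cos β − cos α, d + sin α − sin β) = -0.009657 rad; t = (φ − α) mod 2π = 5.574112 rad, q = (β − φ) mod 2π = 5.484295 rad → L = 4.08·(5.574112 + 7.732336 + 5.484295) = 4.08·18.790742 = 76.666227 m
RSR: p² = 2 + d² − 2cos(α−β) + 2d(sin β − sin α) = 24.984200; p = √p² = 4.998420; φ = atan2(cos α − cos β, d − sin α + sin β) = 0.014939 rad; t = (α − φ) mod 2π = 0.684478 rad, q = (φ − β) mod 2π = 0.823486 rad → L = 4.08·(0.684478 + 4.998420 + 0.823486) = 4.08·6.506384 = 26.546048 m
LSR: p² = d² − 2 + 2cos(α−β) + 2d(sin α + sin β) = 37.625581; p = √p² = 6.133969; φ = atan2(−cos α − cos β, d + sin α + sin β) − atan2(−2, p) = 0.087586 rad; t = (φ − α) mod 2π = 5.671355 rad, q = (φ − β) mod 2π = 0.896134 rad → L = 4.08·(5.671355 + 6.133969 + 0.896134) = 4.08·12.701458 = 51.821949 m
RSL: p² = d² − 2 + 2cos(α−β) − 2d(sin α + sin β) = 39.649959; p = √p² = 6.296821; φ = atan2(cos α + cos β, d − sin α − sin β) − atan2(2, p) = -0.085377 rad; t = (α − φ) mod 2π = 0.784794 rad, q = (β − φ) mod 2π = 5.560014 rad → L = 4.08·(0.784794 + 6.296821 + 5.560014) = 4.08·12.641629 = 51.577848 m
RLR: c = (6 − d² + 2cos(α−β) + 2d(sin α − sin β))/8 = -2.123025, |c| > 1 → infeasible
LRL: c = (6 − d² + 2cos(α−β) − 2d(sin α − sin β))/8 = -6.473627, |c| > 1 → infeasible
Shortest: RSR with L = 26.546048 m ≈ 26.5460 m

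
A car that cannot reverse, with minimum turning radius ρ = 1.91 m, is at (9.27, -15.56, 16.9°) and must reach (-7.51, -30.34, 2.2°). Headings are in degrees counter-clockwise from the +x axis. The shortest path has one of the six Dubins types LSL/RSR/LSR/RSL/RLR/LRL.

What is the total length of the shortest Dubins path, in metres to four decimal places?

Let ψ = atan2(Δy, Δx) = atan2(-14.78, -16.78) = -138.6261° be the start→goal bearing.
Normalize: d = |goal − start| / ρ = 22.361055/1.91 = 11.707359, α = (θ_start − ψ) mod 360° = 155.5261° = 2.714442 rad, β = (θ_goal − ψ) mod 360° = 140.8261° = 2.457878 rad.
Common terms: sin α = 0.414279, cos α = -0.910150, sin β = 0.631677, cos β = -0.775232, cos(α−β) = 0.967268, d² = 137.062252. Work in radians in the unit-radius frame; every candidate has L = ρ·(t + p + q).
LSL: p² = 2 + d² − 2cos(α−β) + 2d(sin α − sin β) = 132.037416; p = √p² = 11.490754; φ = atan2(cos β − cos α, d + sin α − sin β) = 0.011742 rad; t = (φ − α) mod 2π = 3.580485 rad, q = (β − φ) mod 2π = 2.446137 rad → L = 1.91·(3.580485 + 11.490754 + 2.446137) = 1.91·17.517375 = 33.458187 m
RSR: p² = 2 + d² − 2cos(α−β) + 2d(sin β − sin α) = 142.218016; p = √p² = 11.925520; φ = atan2(cos α − cos β, d − sin α + sin β) = -0.011314 rad; t = (α − φ) mod 2π = 2.725755 rad, q = (φ − β) mod 2π = 3.813993 rad → L = 1.91·(2.725755 + 11.925520 + 3.813993) = 1.91·18.465268 = 35.268662 m
LSR: p² = d² − 2 + 2cos(α−β) + 2d(sin α + sin β) = 161.487552; p = √p² = 12.707775; φ = atan2(−cos α − cos β, d + sin α + sin β) − atan2(−2, p) = 0.287495 rad; t = (φ − α) mod 2π = 3.856238 rad, q = (φ − β) mod 2π = 4.112801 rad → L = 1.91·(3.856238 + 12.707775 + 4.112801) = 1.91·20.676815 = 39.492716 m
RSL: p² = d² − 2 + 2cos(α−β) − 2d(sin α + sin β) = 112.506022; p = √p² = 10.606886; φ = atan2(cos α + cos β, d − sin α − sin β) − atan2(2, p) = -0.343154 rad; t = (α − φ) mod 2π = 3.057596 rad, q = (β − φ) mod 2π = 2.801032 rad → L = 1.91·(3.057596 + 10.606886 + 2.801032) = 1.91·16.465513 = 31.449131 m
RLR: c = (6 − d² + 2cos(α−β) + 2d(sin α − sin β))/8 = -16.777252, |c| > 1 → infeasible
LRL: c = (6 − d² + 2cos(α−β) − 2d(sin α − sin β))/8 = -15.504677, |c| > 1 → infeasible
Shortest: RSL with L = 31.449131 m ≈ 31.4491 m

31.4491 m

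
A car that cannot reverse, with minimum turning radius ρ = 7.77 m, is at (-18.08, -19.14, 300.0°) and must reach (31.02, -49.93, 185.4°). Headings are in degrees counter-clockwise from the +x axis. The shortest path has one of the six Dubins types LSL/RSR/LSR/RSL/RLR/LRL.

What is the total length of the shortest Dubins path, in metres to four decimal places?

Let ψ = atan2(Δy, Δx) = atan2(-30.79, 49.10) = -32.0913° be the start→goal bearing.
Normalize: d = |goal − start| / ρ = 57.955449/7.77 = 7.458874, α = (θ_start − ψ) mod 360° = 332.0913° = 5.796087 rad, β = (θ_goal − ψ) mod 360° = 217.4913° = 3.795940 rad.
Common terms: sin α = -0.468064, cos α = 0.883695, sin β = -0.608641, cos β = -0.793446, cos(α−β) = -0.416281, d² = 55.634798. Work in radians in the unit-radius frame; every candidate has L = ρ·(t + p + q).
LSL: p² = 2 + d² − 2cos(α−β) + 2d(sin α − sin β) = 60.564457; p = √p² = 7.782317; φ = atan2(cos β − cos α, d + sin α − sin β) = -0.217211 rad; t = (φ − α) mod 2π = 0.269888 rad, q = (β − φ) mod 2π = 4.013150 rad → L = 7.77·(0.269888 + 7.782317 + 4.013150) = 7.77·12.065355 = 93.747808 m
RSR: p² = 2 + d² − 2cos(α−β) + 2d(sin β − sin α) = 56.370262; p = √p² = 7.508013; φ = atan2(cos α − cos β, d − sin α + sin β) = 0.225281 rad; t = (α − φ) mod 2π = 5.570806 rad, q = (φ − β) mod 2π = 2.712527 rad → L = 7.77·(5.570806 + 7.508013 + 2.712527) = 7.77·15.791346 = 122.698757 m
LSR: p² = d² − 2 + 2cos(α−β) + 2d(sin α + sin β) = 36.740224; p = √p² = 6.061371; φ = atan2(−cos α − cos β, d + sin α + sin β) − atan2(−2, p) = 0.304570 rad; t = (φ − α) mod 2π = 0.791669 rad, q = (φ − β) mod 2π = 2.791816 rad → L = 7.77·(0.791669 + 6.061371 + 2.791816) = 7.77·9.644856 = 74.940531 m
RSL: p² = d² − 2 + 2cos(α−β) − 2d(sin α + sin β) = 68.864249; p = √p² = 8.298449; φ = atan2(cos α + cos β, d − sin α − sin β) − atan2(2, p) = -0.225926 rad; t = (α − φ) mod 2π = 6.022013 rad, q = (β − φ) mod 2π = 4.021865 rad → L = 7.77·(6.022013 + 8.298449 + 4.021865) = 7.77·18.342327 = 142.519878 m
RLR: c = (6 − d² + 2cos(α−β) + 2d(sin α − sin β))/8 = -6.046283, |c| > 1 → infeasible
LRL: c = (6 − d² + 2cos(α−β) − 2d(sin α − sin β))/8 = -6.570557, |c| > 1 → infeasible
Shortest: LSR with L = 74.940531 m ≈ 74.9405 m

74.9405 m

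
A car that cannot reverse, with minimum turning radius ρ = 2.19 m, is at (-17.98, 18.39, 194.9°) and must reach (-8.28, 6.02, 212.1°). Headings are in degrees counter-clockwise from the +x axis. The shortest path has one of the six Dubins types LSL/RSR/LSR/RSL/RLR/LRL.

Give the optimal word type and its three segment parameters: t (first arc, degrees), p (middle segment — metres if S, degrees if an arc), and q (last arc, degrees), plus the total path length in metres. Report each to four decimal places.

LSR: t = 140.8357°, p = 10.7201 m, q = 123.6357°, L = 20.8289 m

Let ψ = atan2(Δy, Δx) = atan2(-12.37, 9.70) = -51.8980° be the start→goal bearing.
Normalize: d = |goal − start| / ρ = 15.719634/2.19 = 7.177915, α = (θ_start − ψ) mod 360° = 246.7980° = 4.307439 rad, β = (θ_goal − ψ) mod 360° = 263.9980° = 4.607635 rad.
Common terms: sin α = -0.919122, cos α = -0.393973, sin β = -0.994518, cos β = -0.104562, cos(α−β) = 0.955278, d² = 51.522466. Work in radians in the unit-radius frame; every candidate has L = ρ·(t + p + q).
LSL: p² = 2 + d² − 2cos(α−β) + 2d(sin α − sin β) = 52.694288; p = √p² = 7.259083; φ = atan2(cos β − cos α, d + sin α − sin β) = 0.039879 rad; t = (φ − α) mod 2π = 2.015626 rad, q = (β − φ) mod 2π = 4.567756 rad → L = 2.19·(2.015626 + 7.259083 + 4.567756) = 2.19·13.842465 = 30.314998 m
RSR: p² = 2 + d² − 2cos(α−β) + 2d(sin β − sin α) = 50.529531; p = √p² = 7.108413; φ = atan2(cos α − cos β, d − sin α + sin β) = -0.040725 rad; t = (α − φ) mod 2π = 4.348164 rad, q = (φ − β) mod 2π = 1.634825 rad → L = 2.19·(4.348164 + 7.108413 + 1.634825) = 2.19·13.091401 = 28.670169 m
LSR: p² = d² − 2 + 2cos(α−β) + 2d(sin α + sin β) = 23.961128; p = √p² = 4.895011; φ = atan2(−cos α − cos β, d + sin α + sin β) − atan2(−2, p) = 0.482300 rad; t = (φ − α) mod 2π = 2.458047 rad, q = (φ − β) mod 2π = 2.157851 rad → L = 2.19·(2.458047 + 4.895011 + 2.157851) = 2.19·9.510908 = 20.828889 m
RSL: p² = d² − 2 + 2cos(α−β) − 2d(sin α + sin β) = 78.904917; p = √p² = 8.882844; φ = atan2(cos α + cos β, d − sin α − sin β) − atan2(2, p) = -0.276240 rad; t = (α − φ) mod 2π = 4.583679 rad, q = (β − φ) mod 2π = 4.883875 rad → L = 2.19·(4.583679 + 8.882844 + 4.883875) = 2.19·18.350398 = 40.187372 m
RLR: c = (6 − d² + 2cos(α−β) + 2d(sin α − sin β))/8 = -5.316191, |c| > 1 → infeasible
LRL: c = (6 − d² + 2cos(α−β) − 2d(sin α − sin β))/8 = -5.586786, |c| > 1 → infeasible
Shortest: LSR with L = 20.828889 m ≈ 20.8289 m
Convert LSR to answer units (arcs ×180/π): t = 2.458047·180/π = 140.8357°, p = ρ·p = 2.19·4.895011 = 10.7201 m, q = 2.157851·180/π = 123.6357°, L = 20.8289 m.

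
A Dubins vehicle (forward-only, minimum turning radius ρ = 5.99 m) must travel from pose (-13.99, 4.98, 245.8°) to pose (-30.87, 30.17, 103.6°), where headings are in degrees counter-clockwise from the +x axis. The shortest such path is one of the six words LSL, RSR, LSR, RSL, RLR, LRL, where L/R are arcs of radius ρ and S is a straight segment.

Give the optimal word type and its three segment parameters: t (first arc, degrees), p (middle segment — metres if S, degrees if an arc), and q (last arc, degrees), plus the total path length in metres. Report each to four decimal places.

RSL: t = 142.7551°, p = 24.6667 m, q = 0.5551°, L = 39.6491 m

Let ψ = atan2(Δy, Δx) = atan2(25.19, -16.88) = 123.8263° be the start→goal bearing.
Normalize: d = |goal − start| / ρ = 30.322772/5.99 = 5.062232, α = (θ_start − ψ) mod 360° = 121.9737° = 2.128842 rad, β = (θ_goal − ψ) mod 360° = 339.7737° = 5.930169 rad.
Common terms: sin α = 0.848291, cos α = -0.529530, sin β = -0.345729, cos β = 0.938334, cos(α−β) = -0.790155, d² = 25.626197. Work in radians in the unit-radius frame; every candidate has L = ρ·(t + p + q).
LSL: p² = 2 + d² − 2cos(α−β) + 2d(sin α − sin β) = 41.295328; p = √p² = 6.426144; φ = atan2(cos β − cos α, d + sin α − sin β) = 0.230455 rad; t = (φ − α) mod 2π = 4.384798 rad, q = (β − φ) mod 2π = 5.699714 rad → L = 5.99·(4.384798 + 6.426144 + 5.699714) = 5.99·16.510657 = 98.898833 m
RSR: p² = 2 + d² − 2cos(α−β) + 2d(sin β − sin α) = 17.117685; p = √p² = 4.137352; φ = atan2(cos α − cos β, d − sin α + sin β) = -0.362682 rad; t = (α − φ) mod 2π = 2.491525 rad, q = (φ − β) mod 2π = 6.273519 rad → L = 5.99·(2.491525 + 4.137352 + 6.273519) = 5.99·12.902396 = 77.285352 m
LSR: p² = d² − 2 + 2cos(α−β) + 2d(sin α + sin β) = 27.134059; p = √p² = 5.209036; φ = atan2(−cos α − cos β, d + sin α + sin β) − atan2(−2, p) = 0.293262 rad; t = (φ − α) mod 2π = 4.447605 rad, q = (φ − β) mod 2π = 0.646277 rad → L = 5.99·(4.447605 + 5.209036 + 0.646277) = 5.99·10.302918 = 61.714481 m
RSL: p² = d² − 2 + 2cos(α−β) − 2d(sin α + sin β) = 16.957714; p = √p² = 4.117975; φ = atan2(cos α + cos β, d − sin α − sin β) − atan2(2, p) = -0.362705 rad; t = (α − φ) mod 2π = 2.491547 rad, q = (β − φ) mod 2π = 0.009689 rad → L = 5.99·(2.491547 + 4.117975 + 0.009689) = 5.99·6.619211 = 39.649073 m
RLR: c = (6 − d² + 2cos(α−β) + 2d(sin α − sin β))/8 = -1.139711, |c| > 1 → infeasible
LRL: c = (6 − d² + 2cos(α−β) − 2d(sin α − sin β))/8 = -4.161916, |c| > 1 → infeasible
Shortest: RSL with L = 39.649073 m ≈ 39.6491 m
Convert RSL to answer units (arcs ×180/π): t = 2.491547·180/π = 142.7551°, p = ρ·p = 5.99·4.117975 = 24.6667 m, q = 0.009689·180/π = 0.5551°, L = 39.6491 m.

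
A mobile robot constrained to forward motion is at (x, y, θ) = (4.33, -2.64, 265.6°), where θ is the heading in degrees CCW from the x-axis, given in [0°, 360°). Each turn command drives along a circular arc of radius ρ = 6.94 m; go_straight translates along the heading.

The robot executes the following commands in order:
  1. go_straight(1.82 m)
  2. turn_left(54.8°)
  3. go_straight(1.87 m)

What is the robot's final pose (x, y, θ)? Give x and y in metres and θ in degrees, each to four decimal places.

set_pose: (x, y, θ) = (4.3300, -2.6400, 265.6000°), ρ = 6.94
go_straight(1.82): x += 1.82·cos θ, y += 1.82·sin θ → (4.1904, -4.4546, 265.6000°)
turn_left(54.8°): centre at ρ to the left, rotate +54.8° → (6.6862, -10.3344, 320.4000°)
go_straight(1.87): x += 1.87·cos θ, y += 1.87·sin θ → (8.1271, -11.5264, 320.4000°)

(8.1271, -11.5264, 320.4000°)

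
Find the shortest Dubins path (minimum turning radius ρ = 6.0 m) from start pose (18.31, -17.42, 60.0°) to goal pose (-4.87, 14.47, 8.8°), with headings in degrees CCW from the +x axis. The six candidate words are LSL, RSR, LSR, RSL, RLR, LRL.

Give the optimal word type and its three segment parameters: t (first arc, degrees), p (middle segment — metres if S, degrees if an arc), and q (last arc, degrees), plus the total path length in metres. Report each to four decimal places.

Let ψ = atan2(Δy, Δx) = atan2(31.89, -23.18) = 126.0124° be the start→goal bearing.
Normalize: d = |goal − start| / ρ = 39.424415/6.0 = 6.570736, α = (θ_start − ψ) mod 360° = 293.9876° = 5.131051 rad, β = (θ_goal − ψ) mod 360° = 242.7876° = 4.237443 rad.
Common terms: sin α = -0.913634, cos α = 0.406539, sin β = -0.889317, cos β = -0.457291, cos(α−β) = 0.626604, d² = 43.174569. Work in radians in the unit-radius frame; every candidate has L = ρ·(t + p + q).
LSL: p² = 2 + d² − 2cos(α−β) + 2d(sin α − sin β) = 43.601810; p = √p² = 6.603167; φ = atan2(cos β − cos α, d + sin α − sin β) = -0.131197 rad; t = (φ − α) mod 2π = 1.020937 rad, q = (β − φ) mod 2π = 4.368639 rad → L = 6.0·(1.020937 + 6.603167 + 4.368639) = 6.0·11.992743 = 71.956461 m
RSR: p² = 2 + d² − 2cos(α−β) + 2d(sin β − sin α) = 44.240913; p = √p² = 6.651384; φ = atan2(cos α − cos β, d − sin α + sin β) = 0.130240 rad; t = (α − φ) mod 2π = 5.000811 rad, q = (φ − β) mod 2π = 2.175983 rad → L = 6.0·(5.000811 + 6.651384 + 2.175983) = 6.0·13.828178 = 82.969069 m
LSR: p² = d² − 2 + 2cos(α−β) + 2d(sin α + sin β) = 18.734349; p = √p² = 4.328319; φ = atan2(−cos α − cos β, d + sin α + sin β) − atan2(−2, p) = 0.443493 rad; t = (φ − α) mod 2π = 1.595627 rad, q = (φ − β) mod 2π = 2.489235 rad → L = 6.0·(1.595627 + 4.328319 + 2.489235) = 6.0·8.413182 = 50.479089 m
RSL: p² = d² − 2 + 2cos(α−β) − 2d(sin α + sin β) = 66.121205; p = √p² = 8.131495; φ = atan2(cos α + cos β, d − sin α − sin β) − atan2(2, p) = -0.247231 rad; t = (α − φ) mod 2π = 5.378282 rad, q = (β − φ) mod 2π = 4.484674 rad → L = 6.0·(5.378282 + 8.131495 + 4.484674) = 6.0·17.994451 = 107.966703 m
RLR: c = (6 − d² + 2cos(α−β) + 2d(sin α − sin β))/8 = -4.530114, |c| > 1 → infeasible
LRL: c = (6 − d² + 2cos(α−β) − 2d(sin α − sin β))/8 = -4.450226, |c| > 1 → infeasible
Shortest: LSR with L = 50.479089 m ≈ 50.4791 m
Convert LSR to answer units (arcs ×180/π): t = 1.595627·180/π = 91.4227°, p = ρ·p = 6.0·4.328319 = 25.9699 m, q = 2.489235·180/π = 142.6227°, L = 50.4791 m.

LSR: t = 91.4227°, p = 25.9699 m, q = 142.6227°, L = 50.4791 m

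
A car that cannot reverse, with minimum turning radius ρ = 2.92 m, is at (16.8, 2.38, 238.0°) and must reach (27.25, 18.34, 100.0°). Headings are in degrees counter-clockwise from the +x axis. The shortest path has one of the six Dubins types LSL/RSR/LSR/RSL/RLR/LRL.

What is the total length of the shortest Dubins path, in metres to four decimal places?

29.0622 m

Let ψ = atan2(Δy, Δx) = atan2(15.96, 10.45) = 56.7847° be the start→goal bearing.
Normalize: d = |goal − start| / ρ = 19.076795/2.92 = 6.533149, α = (θ_start − ψ) mod 360° = 181.2153° = 3.162803 rad, β = (θ_goal − ψ) mod 360° = 43.2153° = 0.754248 rad.
Common terms: sin α = -0.021209, cos α = -0.999775, sin β = 0.684741, cos β = 0.728786, cos(α−β) = -0.743145, d² = 42.682035. Work in radians in the unit-radius frame; every candidate has L = ρ·(t + p + q).
LSL: p² = 2 + d² − 2cos(α−β) + 2d(sin α − sin β) = 36.944176; p = √p² = 6.078172; φ = atan2(cos β − cos α, d + sin α − sin β) = 0.288368 rad; t = (φ − α) mod 2π = 3.408751 rad, q = (β − φ) mod 2π = 0.465880 rad → L = 2.92·(3.408751 + 6.078172 + 0.465880) = 2.92·9.952803 = 29.062185 m
RSR: p² = 2 + d² − 2cos(α−β) + 2d(sin β − sin α) = 55.392473; p = √p² = 7.442612; φ = atan2(cos α − cos β, d − sin α + sin β) = -0.234392 rad; t = (α − φ) mod 2π = 3.397195 rad, q = (φ − β) mod 2π = 5.294545 rad → L = 2.92·(3.397195 + 7.442612 + 5.294545) = 2.92·16.134352 = 47.112307 m
LSR: p² = d² − 2 + 2cos(α−β) + 2d(sin α + sin β) = 47.865659; p = √p² = 6.918501; φ = atan2(−cos α − cos β, d + sin α + sin β) − atan2(−2, p) = 0.319045 rad; t = (φ − α) mod 2π = 3.439428 rad, q = (φ − β) mod 2π = 5.847982 rad → L = 2.92·(3.439428 + 6.918501 + 5.847982) = 2.92·16.205911 = 47.321262 m
RSL: p² = d² − 2 + 2cos(α−β) − 2d(sin α + sin β) = 30.525831; p = √p² = 5.525019; φ = atan2(cos α + cos β, d − sin α − sin β) − atan2(2, p) = -0.393451 rad; t = (α − φ) mod 2π = 3.556254 rad, q = (β − φ) mod 2π = 1.147700 rad → L = 2.92·(3.556254 + 5.525019 + 1.147700) = 2.92·10.228972 = 29.868599 m
RLR: c = (6 − d² + 2cos(α−β) + 2d(sin α − sin β))/8 = -5.924059, |c| > 1 → infeasible
LRL: c = (6 − d² + 2cos(α−β) − 2d(sin α − sin β))/8 = -3.618022, |c| > 1 → infeasible
Shortest: LSL with L = 29.062185 m ≈ 29.0622 m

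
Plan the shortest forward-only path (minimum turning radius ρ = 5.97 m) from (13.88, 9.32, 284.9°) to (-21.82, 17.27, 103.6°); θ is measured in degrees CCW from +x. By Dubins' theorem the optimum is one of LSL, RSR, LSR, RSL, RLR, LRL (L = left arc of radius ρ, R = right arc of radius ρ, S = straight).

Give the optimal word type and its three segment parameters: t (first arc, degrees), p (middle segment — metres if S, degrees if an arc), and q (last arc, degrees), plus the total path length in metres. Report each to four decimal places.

Let ψ = atan2(Δy, Δx) = atan2(7.95, -35.70) = 167.4457° be the start→goal bearing.
Normalize: d = |goal − start| / ρ = 36.574479/5.97 = 6.126378, α = (θ_start − ψ) mod 360° = 117.4543° = 2.049964 rad, β = (θ_goal − ψ) mod 360° = 296.1543° = 5.168868 rad.
Common terms: sin α = 0.887379, cos α = -0.461041, sin β = -0.897610, cos β = 0.440790, cos(α−β) = -0.999743, d² = 37.532512. Work in radians in the unit-radius frame; every candidate has L = ρ·(t + p + q).
LSL: p² = 2 + d² − 2cos(α−β) + 2d(sin α − sin β) = 63.403035; p = √p² = 7.962602; φ = atan2(cos β − cos α, d + sin α − sin β) = 0.113502 rad; t = (φ − α) mod 2π = 4.346723 rad, q = (β − φ) mod 2π = 5.055366 rad → L = 5.97·(4.346723 + 7.962602 + 5.055366) = 5.97·17.364691 = 103.667205 m
RSR: p² = 2 + d² − 2cos(α−β) + 2d(sin β − sin α) = 19.660959; p = √p² = 4.434068; φ = atan2(cos α − cos β, d − sin α + sin β) = -0.204816 rad; t = (α − φ) mod 2π = 2.254780 rad, q = (φ − β) mod 2π = 0.909502 rad → L = 5.97·(2.254780 + 4.434068 + 0.909502) = 5.97·7.598350 = 45.362149 m
LSR: p² = d² − 2 + 2cos(α−β) + 2d(sin α + sin β) = 33.407664; p = √p² = 5.779936; φ = atan2(−cos α − cos β, d + sin α + sin β) − atan2(−2, p) = 0.336440 rad; t = (φ − α) mod 2π = 4.569661 rad, q = (φ − β) mod 2π = 1.450758 rad → L = 5.97·(4.569661 + 5.779936 + 1.450758) = 5.97·11.800355 = 70.448120 m
RSL: p² = d² − 2 + 2cos(α−β) − 2d(sin α + sin β) = 33.658389; p = √p² = 5.801585; φ = atan2(cos α + cos β, d − sin α − sin β) − atan2(2, p) = -0.335275 rad; t = (α − φ) mod 2π = 2.385239 rad, q = (β − φ) mod 2π = 5.504143 rad → L = 5.97·(2.385239 + 5.801585 + 5.504143) = 5.97·13.690967 = 81.735075 m
RLR: c = (6 − d² + 2cos(α−β) + 2d(sin α − sin β))/8 = -1.457620, |c| > 1 → infeasible
LRL: c = (6 − d² + 2cos(α−β) − 2d(sin α − sin β))/8 = -6.925379, |c| > 1 → infeasible
Shortest: RSR with L = 45.362149 m ≈ 45.3621 m
Convert RSR to answer units (arcs ×180/π): t = 2.254780·180/π = 129.1894°, p = ρ·p = 5.97·4.434068 = 26.4714 m, q = 0.909502·180/π = 52.1106°, L = 45.3621 m.

RSR: t = 129.1894°, p = 26.4714 m, q = 52.1106°, L = 45.3621 m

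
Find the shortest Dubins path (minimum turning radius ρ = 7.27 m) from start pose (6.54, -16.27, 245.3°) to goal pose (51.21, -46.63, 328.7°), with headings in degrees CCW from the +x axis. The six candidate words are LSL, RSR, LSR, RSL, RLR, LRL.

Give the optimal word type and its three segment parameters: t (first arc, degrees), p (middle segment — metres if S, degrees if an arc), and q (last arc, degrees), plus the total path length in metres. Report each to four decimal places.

LSR: t = 87.9850°, p = 45.7034 m, q = 4.5850°, L = 57.4492 m

Let ψ = atan2(Δy, Δx) = atan2(-30.36, 44.67) = -34.2020° be the start→goal bearing.
Normalize: d = |goal − start| / ρ = 54.010541/7.27 = 7.429235, α = (θ_start − ψ) mod 360° = 279.5020° = 4.878230 rad, β = (θ_goal − ψ) mod 360° = 2.9020° = 0.050650 rad.
Common terms: sin α = -0.986280, cos α = 0.165082, sin β = 0.050628, cos β = 0.998718, cos(α−β) = 0.114937, d² = 55.193537. Work in radians in the unit-radius frame; every candidate has L = ρ·(t + p + q).
LSL: p² = 2 + d² − 2cos(α−β) + 2d(sin α − sin β) = 41.556797; p = √p² = 6.446456; φ = atan2(cos β − cos α, d + sin α − sin β) = 0.129680 rad; t = (φ − α) mod 2π = 1.534635 rad, q = (β − φ) mod 2π = 6.204155 rad → L = 7.27·(1.534635 + 6.446456 + 6.204155) = 7.27·14.185246 = 103.126739 m
RSR: p² = 2 + d² − 2cos(α−β) + 2d(sin β − sin α) = 72.370528; p = √p² = 8.507087; φ = atan2(cos α − cos β, d − sin α + sin β) = -0.098151 rad; t = (α − φ) mod 2π = 4.976381 rad, q = (φ − β) mod 2π = 6.134385 rad → L = 7.27·(4.976381 + 8.507087 + 6.134385) = 7.27·19.617853 = 142.621791 m
LSR: p² = d² − 2 + 2cos(α−β) + 2d(sin α + sin β) = 39.521058; p = √p² = 6.286578; φ = atan2(−cos α − cos β, d + sin α + sin β) − atan2(−2, p) = 0.130673 rad; t = (φ − α) mod 2π = 1.535628 rad, q = (φ − β) mod 2π = 0.080023 rad → L = 7.27·(1.535628 + 6.286578 + 0.080023) = 7.27·7.902228 = 57.449200 m
RSL: p² = d² − 2 + 2cos(α−β) − 2d(sin α + sin β) = 67.325764; p = √p² = 8.205228; φ = atan2(cos α + cos β, d − sin α − sin β) − atan2(2, p) = -0.100843 rad; t = (α − φ) mod 2π = 4.979074 rad, q = (β − φ) mod 2π = 0.151493 rad → L = 7.27·(4.979074 + 8.205228 + 0.151493) = 7.27·13.335794 = 96.951225 m
RLR: c = (6 − d² + 2cos(α−β) + 2d(sin α − sin β))/8 = -8.046316, |c| > 1 → infeasible
LRL: c = (6 − d² + 2cos(α−β) − 2d(sin α − sin β))/8 = -4.194600, |c| > 1 → infeasible
Shortest: LSR with L = 57.449200 m ≈ 57.4492 m
Convert LSR to answer units (arcs ×180/π): t = 1.535628·180/π = 87.9850°, p = ρ·p = 7.27·6.286578 = 45.7034 m, q = 0.080023·180/π = 4.5850°, L = 57.4492 m.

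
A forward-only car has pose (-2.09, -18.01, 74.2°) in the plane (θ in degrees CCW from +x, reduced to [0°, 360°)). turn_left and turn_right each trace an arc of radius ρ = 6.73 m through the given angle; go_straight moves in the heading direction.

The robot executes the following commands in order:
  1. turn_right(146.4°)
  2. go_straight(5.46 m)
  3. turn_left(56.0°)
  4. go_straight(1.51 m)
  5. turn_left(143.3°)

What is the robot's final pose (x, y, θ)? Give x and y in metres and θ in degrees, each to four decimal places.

set_pose: (x, y, θ) = (-2.0900, -18.0100, 74.2000°), ρ = 6.73
turn_right(146.4°): centre at ρ to the right, rotate −146.4° → (10.7936, -17.7851, -72.2000° ≡ 287.8000°)
go_straight(5.46): x += 5.46·cos θ, y += 5.46·sin θ → (12.4627, -22.9837, 287.8000°)
turn_left(56.0°): centre at ρ to the left, rotate +56.0° → (16.9929, -27.3892, 343.8000°)
go_straight(1.51): x += 1.51·cos θ, y += 1.51·sin θ → (18.4429, -27.8105, 343.8000°)
turn_left(143.3°): centre at ρ to the left, rotate +143.3° → (25.6883, -17.2881, 487.1000° ≡ 127.1000°)

(25.6883, -17.2881, 127.1000°)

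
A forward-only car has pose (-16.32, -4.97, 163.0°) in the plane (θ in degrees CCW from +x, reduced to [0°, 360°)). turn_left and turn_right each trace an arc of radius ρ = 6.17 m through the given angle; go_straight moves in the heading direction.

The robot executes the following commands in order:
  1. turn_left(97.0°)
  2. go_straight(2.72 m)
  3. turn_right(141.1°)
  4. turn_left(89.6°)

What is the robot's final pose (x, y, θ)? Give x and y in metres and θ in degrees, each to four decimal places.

set_pose: (x, y, θ) = (-16.3200, -4.9700, 163.0000°), ρ = 6.17
turn_left(97.0°): centre at ρ to the left, rotate +97.0° → (-24.2002, -9.7990, 260.0000°)
go_straight(2.72): x += 2.72·cos θ, y += 2.72·sin θ → (-24.6725, -12.4777, 260.0000°)
turn_right(141.1°): centre at ρ to the right, rotate −141.1° → (-36.1504, -14.3881, 118.9000°)
turn_left(89.6°): centre at ρ to the left, rotate +89.6° → (-44.4961, -11.9477, 208.5000°)

(-44.4961, -11.9477, 208.5000°)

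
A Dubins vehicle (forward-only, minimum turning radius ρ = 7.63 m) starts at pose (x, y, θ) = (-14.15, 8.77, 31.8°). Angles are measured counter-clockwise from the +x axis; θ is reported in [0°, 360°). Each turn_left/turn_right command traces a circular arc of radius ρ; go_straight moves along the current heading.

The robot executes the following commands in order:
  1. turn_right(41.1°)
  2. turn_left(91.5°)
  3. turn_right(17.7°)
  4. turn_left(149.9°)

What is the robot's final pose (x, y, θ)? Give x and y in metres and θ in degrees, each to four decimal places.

set_pose: (x, y, θ) = (-14.1500, 8.7700, 31.8000°), ρ = 7.63
turn_right(41.1°): centre at ρ to the right, rotate −41.1° → (-8.8963, 9.8150, -9.3000° ≡ 350.7000°)
turn_left(91.5°): centre at ρ to the left, rotate +91.5° → (-0.1038, 16.3092, 442.2000° ≡ 82.2000°)
turn_right(17.7°): centre at ρ to the right, rotate −17.7° → (0.5688, 18.5585, 64.5000°)
turn_left(149.9°): centre at ρ to the left, rotate +149.9° → (-10.6286, 28.1389, 214.4000°)

(-10.6286, 28.1389, 214.4000°)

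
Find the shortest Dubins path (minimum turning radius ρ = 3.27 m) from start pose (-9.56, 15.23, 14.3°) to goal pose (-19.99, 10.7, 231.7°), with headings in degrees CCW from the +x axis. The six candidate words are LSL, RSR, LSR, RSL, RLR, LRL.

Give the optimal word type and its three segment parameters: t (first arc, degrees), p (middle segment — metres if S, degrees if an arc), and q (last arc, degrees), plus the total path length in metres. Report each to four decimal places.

Let ψ = atan2(Δy, Δx) = atan2(-4.53, -10.43) = -156.5235° be the start→goal bearing.
Normalize: d = |goal − start| / ρ = 11.371271/3.27 = 3.477453, α = (θ_start − ψ) mod 360° = 170.8235° = 2.981433 rad, β = (θ_goal − ψ) mod 360° = 28.2235° = 0.492594 rad.
Common terms: sin α = 0.159476, cos α = -0.987202, sin β = 0.472913, cos β = 0.881109, cos(α−β) = -0.794415, d² = 12.092678. Work in radians in the unit-radius frame; every candidate has L = ρ·(t + p + q).
LSL: p² = 2 + d² − 2cos(α−β) + 2d(sin α − sin β) = 13.501583; p = √p² = 3.674450; φ = atan2(cos β − cos α, d + sin α − sin β) = 0.533395 rad; t = (φ − α) mod 2π = 3.835148 rad, q = (β − φ) mod 2π = 6.242383 rad → L = 3.27·(3.835148 + 3.674450 + 6.242383) = 3.27·13.751981 = 44.968978 m
RSR: p² = 2 + d² − 2cos(α−β) + 2d(sin β − sin α) = 17.861432; p = √p² = 4.226279; φ = atan2(cos α − cos β, d − sin α + sin β) = -0.457905 rad; t = (α − φ) mod 2π = 3.439338 rad, q = (φ − β) mod 2π = 5.332687 rad → L = 3.27·(3.439338 + 4.226279 + 5.332687) = 3.27·12.998304 = 42.504453 m
LSR: p² = d² − 2 + 2cos(α−β) + 2d(sin α + sin β) = 12.902051; p = √p² = 3.591943; φ = atan2(−cos α − cos β, d + sin α + sin β) − atan2(−2, p) = 0.533859 rad; t = (φ − α) mod 2π = 3.835611 rad, q = (φ − β) mod 2π = 0.041265 rad → L = 3.27·(3.835611 + 3.591943 + 0.041265) = 3.27·7.468819 = 24.423038 m
RSL: p² = d² − 2 + 2cos(α−β) − 2d(sin α + sin β) = 4.105647; p = √p² = 2.026240; φ = atan2(cos α + cos β, d − sin α − sin β) − atan2(2, p) = -0.816154 rad; t = (α − φ) mod 2π = 3.797587 rad, q = (β − φ) mod 2π = 1.308747 rad → L = 3.27·(3.797587 + 2.026240 + 1.308747) = 3.27·7.132574 = 23.323517 m
RLR: c = (6 − d² + 2cos(α−β) + 2d(sin α − sin β))/8 = -1.232679, |c| > 1 → infeasible
LRL: c = (6 − d² + 2cos(α−β) − 2d(sin α − sin β))/8 = -0.687698; p = 2π − arccos c = 3.954076 rad; φ = atan2(cos β − cos α, d + sin α − sin β) = 0.533395 rad; t = (φ − α + p/2) mod 2π = 5.812186 rad, q = (β − α − t + p) mod 2π = 1.936236 rad → L = 3.27·(5.812186 + 3.954076 + 1.936236) = 3.27·11.702497 = 38.267166 m
Shortest: RSL with L = 23.323517 m ≈ 23.3235 m
Convert RSL to answer units (arcs ×180/π): t = 3.797587·180/π = 217.5857°, p = ρ·p = 3.27·2.026240 = 6.6258 m, q = 1.308747·180/π = 74.9857°, L = 23.3235 m.

RSL: t = 217.5857°, p = 6.6258 m, q = 74.9857°, L = 23.3235 m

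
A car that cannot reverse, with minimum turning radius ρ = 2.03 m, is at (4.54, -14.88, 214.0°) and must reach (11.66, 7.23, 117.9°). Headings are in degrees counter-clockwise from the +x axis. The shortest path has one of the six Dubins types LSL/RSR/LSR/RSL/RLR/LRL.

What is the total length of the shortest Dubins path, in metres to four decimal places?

27.6061 m

Let ψ = atan2(Δy, Δx) = atan2(22.11, 7.12) = 72.1501° be the start→goal bearing.
Normalize: d = |goal − start| / ρ = 23.228140/2.03 = 11.442434, α = (θ_start − ψ) mod 360° = 141.8499° = 2.475748 rad, β = (θ_goal − ψ) mod 360° = 45.7499° = 0.798487 rad.
Common terms: sin α = 0.617723, cos α = -0.786395, sin β = 0.716301, cos β = 0.697791, cos(α−β) = -0.106264, d² = 130.929287. Work in radians in the unit-radius frame; every candidate has L = ρ·(t + p + q).
LSL: p² = 2 + d² − 2cos(α−β) + 2d(sin α − sin β) = 130.885882; p = √p² = 11.440537; φ = atan2(cos β − cos α, d + sin α − sin β) = 0.130097 rad; t = (φ − α) mod 2π = 3.937534 rad, q = (β − φ) mod 2π = 0.668390 rad → L = 2.03·(3.937534 + 11.440537 + 0.668390) = 2.03·16.046461 = 32.574315 m
RSR: p² = 2 + d² − 2cos(α−β) + 2d(sin β − sin α) = 135.397749; p = √p² = 11.636054; φ = atan2(cos α − cos β, d − sin α + sin β) = -0.127899 rad; t = (α − φ) mod 2π = 2.603647 rad, q = (φ − β) mod 2π = 5.356799 rad → L = 2.03·(2.603647 + 11.636054 + 5.356799) = 2.03·19.596501 = 39.780896 m
LSR: p² = d² − 2 + 2cos(α−β) + 2d(sin α + sin β) = 159.245731; p = √p² = 12.619260; φ = atan2(−cos α − cos β, d + sin α + sin β) − atan2(−2, p) = 0.164115 rad; t = (φ − α) mod 2π = 3.971553 rad, q = (φ − β) mod 2π = 5.648814 rad → L = 2.03·(3.971553 + 12.619260 + 5.648814) = 2.03·22.239627 = 45.146442 m
RSL: p² = d² − 2 + 2cos(α−β) − 2d(sin α + sin β) = 98.187787; p = √p² = 9.908975; φ = atan2(cos α + cos β, d − sin α − sin β) − atan2(2, p) = -0.207927 rad; t = (α − φ) mod 2π = 2.683675 rad, q = (β − φ) mod 2π = 1.006413 rad → L = 2.03·(2.683675 + 9.908975 + 1.006413) = 2.03·13.599063 = 27.606098 m
RLR: c = (6 − d² + 2cos(α−β) + 2d(sin α − sin β))/8 = -15.924719, |c| > 1 → infeasible
LRL: c = (6 − d² + 2cos(α−β) − 2d(sin α − sin β))/8 = -15.360735, |c| > 1 → infeasible
Shortest: RSL with L = 27.606098 m ≈ 27.6061 m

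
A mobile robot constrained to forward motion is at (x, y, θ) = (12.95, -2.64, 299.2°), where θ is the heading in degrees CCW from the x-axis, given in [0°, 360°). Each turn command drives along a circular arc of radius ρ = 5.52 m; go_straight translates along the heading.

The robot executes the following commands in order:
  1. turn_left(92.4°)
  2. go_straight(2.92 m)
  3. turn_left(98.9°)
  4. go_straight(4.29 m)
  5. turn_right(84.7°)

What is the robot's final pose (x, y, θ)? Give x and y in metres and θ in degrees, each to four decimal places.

(21.9070, 15.8634, 45.8000°)

set_pose: (x, y, θ) = (12.9500, -2.6400, 299.2000°), ρ = 5.52
turn_left(92.4°): centre at ρ to the left, rotate +92.4° → (20.6609, -4.6485, 391.6000° ≡ 31.6000°)
go_straight(2.92): x += 2.92·cos θ, y += 2.92·sin θ → (23.1480, -3.1185, 31.6000°)
turn_left(98.9°): centre at ρ to the left, rotate +98.9° → (24.4530, 5.1680, 130.5000°)
go_straight(4.29): x += 4.29·cos θ, y += 4.29·sin θ → (21.6669, 8.4301, 130.5000°)
turn_right(84.7°): centre at ρ to the right, rotate −84.7° → (21.9070, 15.8634, 45.8000°)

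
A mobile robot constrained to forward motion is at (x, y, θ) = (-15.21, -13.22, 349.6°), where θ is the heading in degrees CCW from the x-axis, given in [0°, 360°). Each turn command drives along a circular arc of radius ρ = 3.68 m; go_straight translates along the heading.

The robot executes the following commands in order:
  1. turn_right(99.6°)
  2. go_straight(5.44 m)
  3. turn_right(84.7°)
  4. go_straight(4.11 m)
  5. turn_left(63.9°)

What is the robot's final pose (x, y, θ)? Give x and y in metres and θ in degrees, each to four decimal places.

set_pose: (x, y, θ) = (-15.2100, -13.2200, 349.6000°), ρ = 3.68
turn_right(99.6°): centre at ρ to the right, rotate −99.6° → (-12.4162, -18.0982, 250.0000°)
go_straight(5.44): x += 5.44·cos θ, y += 5.44·sin θ → (-14.2768, -23.2101, 250.0000°)
turn_right(84.7°): centre at ρ to the right, rotate −84.7° → (-18.6687, -25.5110, 165.3000°)
go_straight(4.11): x += 4.11·cos θ, y += 4.11·sin θ → (-22.6442, -24.4681, 165.3000°)
turn_left(63.9°): centre at ρ to the left, rotate +63.9° → (-26.3638, -25.6230, 229.2000°)

(-26.3638, -25.6230, 229.2000°)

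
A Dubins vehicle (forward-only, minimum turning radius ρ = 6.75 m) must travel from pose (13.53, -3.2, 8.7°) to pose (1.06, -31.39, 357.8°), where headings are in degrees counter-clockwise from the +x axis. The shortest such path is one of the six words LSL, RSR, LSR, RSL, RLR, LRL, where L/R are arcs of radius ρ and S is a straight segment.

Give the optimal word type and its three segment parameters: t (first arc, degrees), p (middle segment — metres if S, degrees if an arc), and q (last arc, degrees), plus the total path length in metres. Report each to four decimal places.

RSL: t = 183.4503°, p = 14.5280 m, q = 172.5503°, L = 56.4684 m

Let ψ = atan2(Δy, Δx) = atan2(-28.19, -12.47) = -113.8625° be the start→goal bearing.
Normalize: d = |goal − start| / ρ = 30.824941/6.75 = 4.566658, α = (θ_start − ψ) mod 360° = 122.5625° = 2.139119 rad, β = (θ_goal − ψ) mod 360° = 111.6625° = 1.948878 rad.
Common terms: sin α = 0.842805, cos α = -0.538219, sin β = 0.929375, cos β = -0.369138, cos(α−β) = 0.981959, d² = 20.854365. Work in radians in the unit-radius frame; every candidate has L = ρ·(t + p + q).
LSL: p² = 2 + d² − 2cos(α−β) + 2d(sin α − sin β) = 20.099782; p = √p² = 4.483278; φ = atan2(cos β − cos α, d + sin α − sin β) = 0.037723 rad; t = (φ − α) mod 2π = 4.181789 rad, q = (β − φ) mod 2π = 1.911155 rad → L = 6.75·(4.181789 + 4.483278 + 1.911155) = 6.75·10.576222 = 71.389501 m
RSR: p² = 2 + d² − 2cos(α−β) + 2d(sin β − sin α) = 21.681113; p = √p² = 4.656298; φ = atan2(cos α − cos β, d − sin α + sin β) = -0.036320 rad; t = (α − φ) mod 2π = 2.175439 rad, q = (φ − β) mod 2π = 4.297987 rad → L = 6.75·(2.175439 + 4.656298 + 4.297987) = 6.75·11.129724 = 75.125640 m
LSR: p² = d² − 2 + 2cos(α−β) + 2d(sin α + sin β) = 37.004160; p = √p² = 6.083104; φ = atan2(−cos α − cos β, d + sin α + sin β) − atan2(−2, p) = 0.459823 rad; t = (φ − α) mod 2π = 4.603890 rad, q = (φ − β) mod 2π = 4.794131 rad → L = 6.75·(4.603890 + 6.083104 + 4.794131) = 6.75·15.481125 = 104.497595 m
RSL: p² = d² − 2 + 2cos(α−β) − 2d(sin α + sin β) = 4.632404; p = √p² = 2.152302; φ = atan2(cos α + cos β, d − sin α − sin β) − atan2(2, p) = -1.062693 rad; t = (α − φ) mod 2π = 3.201811 rad, q = (β − φ) mod 2π = 3.011570 rad → L = 6.75·(3.201811 + 2.152302 + 3.011570) = 6.75·8.365684 = 56.468367 m
RLR: c = (6 − d² + 2cos(α−β) + 2d(sin α − sin β))/8 = -1.710139, |c| > 1 → infeasible
LRL: c = (6 − d² + 2cos(α−β) − 2d(sin α − sin β))/8 = -1.512473, |c| > 1 → infeasible
Shortest: RSL with L = 56.468367 m ≈ 56.4684 m
Convert RSL to answer units (arcs ×180/π): t = 3.201811·180/π = 183.4503°, p = ρ·p = 6.75·2.152302 = 14.5280 m, q = 3.011570·180/π = 172.5503°, L = 56.4684 m.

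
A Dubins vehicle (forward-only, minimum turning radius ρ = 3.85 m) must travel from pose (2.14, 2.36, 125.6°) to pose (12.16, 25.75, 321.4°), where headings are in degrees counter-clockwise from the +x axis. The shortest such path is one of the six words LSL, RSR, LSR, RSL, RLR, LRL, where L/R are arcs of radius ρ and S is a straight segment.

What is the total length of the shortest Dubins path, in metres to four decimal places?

Let ψ = atan2(Δy, Δx) = atan2(23.39, 10.02) = 66.8103° be the start→goal bearing.
Normalize: d = |goal − start| / ρ = 25.445874/3.85 = 6.609318, α = (θ_start − ψ) mod 360° = 58.7897° = 1.026074 rad, β = (θ_goal − ψ) mod 360° = 254.5897° = 4.443429 rad.
Common terms: sin α = 0.855271, cos α = 0.518180, sin β = -0.964048, cos β = -0.265729, cos(α−β) = -0.962218, d² = 43.683083. Work in radians in the unit-radius frame; every candidate has L = ρ·(t + p + q).
LSL: p² = 2 + d² − 2cos(α−β) + 2d(sin α − sin β) = 71.656435; p = √p² = 8.465012; φ = atan2(cos β − cos α, d + sin α − sin β) = -0.092739 rad; t = (φ − α) mod 2π = 5.164372 rad, q = (β − φ) mod 2π = 4.536168 rad → L = 3.85·(5.164372 + 8.465012 + 4.536168) = 3.85·18.165552 = 69.937377 m
RSR: p² = 2 + d² − 2cos(α−β) + 2d(sin β − sin α) = 23.558603; p = √p² = 4.853721; φ = atan2(cos α − cos β, d − sin α + sin β) = 0.162217 rad; t = (α − φ) mod 2π = 0.863857 rad, q = (φ − β) mod 2π = 2.001974 rad → L = 3.85·(0.863857 + 4.853721 + 2.001974) = 3.85·7.719551 = 29.720272 m
LSR: p² = d² − 2 + 2cos(α−β) + 2d(sin α + sin β) = 38.320771; p = √p² = 6.190377; φ = atan2(−cos α − cos β, d + sin α + sin β) − atan2(−2, p) = 0.273680 rad; t = (φ − α) mod 2π = 5.530791 rad, q = (φ − β) mod 2π = 2.113437 rad → L = 3.85·(5.530791 + 6.190377 + 2.113437) = 3.85·13.834605 = 53.263231 m
RSL: p² = d² − 2 + 2cos(α−β) − 2d(sin α + sin β) = 41.196523; p = √p² = 6.418452; φ = atan2(cos α + cos β, d − sin α − sin β) − atan2(2, p) = -0.264506 rad; t = (α − φ) mod 2π = 1.290580 rad, q = (β − φ) mod 2π = 4.707935 rad → L = 3.85·(1.290580 + 6.418452 + 4.707935) = 3.85·12.416967 = 47.805323 m
RLR: c = (6 − d² + 2cos(α−β) + 2d(sin α − sin β))/8 = -1.944825, |c| > 1 → infeasible
LRL: c = (6 − d² + 2cos(α−β) − 2d(sin α − sin β))/8 = -7.957054, |c| > 1 → infeasible
Shortest: RSR with L = 29.720272 m ≈ 29.7203 m

29.7203 m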